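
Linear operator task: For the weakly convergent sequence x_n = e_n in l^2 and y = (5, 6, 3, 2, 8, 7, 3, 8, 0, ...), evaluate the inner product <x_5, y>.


x_5 = e_5 is the standard basis vector with 1 in position 5.
<x_5, y> = y_5 = 8
As n -> infinity, <x_n, y> -> 0, confirming weak convergence of (x_n) to 0.

8


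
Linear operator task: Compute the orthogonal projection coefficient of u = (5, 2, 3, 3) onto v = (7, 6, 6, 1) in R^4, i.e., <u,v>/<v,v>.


Computing <u,v> = 5*7 + 2*6 + 3*6 + 3*1 = 68
Computing <v,v> = 7^2 + 6^2 + 6^2 + 1^2 = 122
Projection coefficient = 68/122 = 0.5574

0.5574


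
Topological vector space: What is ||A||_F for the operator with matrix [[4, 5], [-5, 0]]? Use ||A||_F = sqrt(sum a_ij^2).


||A||_F^2 = sum a_ij^2
= 4^2 + 5^2 + (-5)^2 + 0^2
= 16 + 25 + 25 + 0 = 66
||A||_F = sqrt(66) = 8.1240

8.1240


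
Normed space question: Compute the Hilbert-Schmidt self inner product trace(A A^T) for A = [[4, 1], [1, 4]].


trace(A * A^T) = sum of squares of all entries
= 4^2 + 1^2 + 1^2 + 4^2
= 16 + 1 + 1 + 16
= 34

34


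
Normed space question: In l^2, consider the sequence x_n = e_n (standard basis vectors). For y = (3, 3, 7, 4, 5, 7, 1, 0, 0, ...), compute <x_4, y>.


x_4 = e_4 is the standard basis vector with 1 in position 4.
<x_4, y> = y_4 = 4
As n -> infinity, <x_n, y> -> 0, confirming weak convergence of (x_n) to 0.

4


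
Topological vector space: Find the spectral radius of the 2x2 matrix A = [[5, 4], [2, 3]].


For a 2x2 matrix, eigenvalues satisfy lambda^2 - (trace)*lambda + det = 0
trace = 5 + 3 = 8
det = 5*3 - 4*2 = 7
discriminant = 8^2 - 4*(7) = 36
spectral radius = max |eigenvalue| = 7.0000

7.0000


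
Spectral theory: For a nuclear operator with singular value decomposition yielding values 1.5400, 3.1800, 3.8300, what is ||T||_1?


The nuclear norm is the sum of all singular values.
||T||_1 = 1.5400 + 3.1800 + 3.8300
= 8.5500

8.5500


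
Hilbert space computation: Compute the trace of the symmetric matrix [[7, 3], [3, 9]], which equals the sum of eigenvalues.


For a self-adjoint (symmetric) matrix, the eigenvalues are real.
The sum of eigenvalues equals the trace of the matrix.
trace = 7 + 9 = 16

16


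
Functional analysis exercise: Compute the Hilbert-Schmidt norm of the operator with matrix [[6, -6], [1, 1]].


The Hilbert-Schmidt norm is sqrt(sum of squares of all entries).
Sum of squares = 6^2 + (-6)^2 + 1^2 + 1^2
= 36 + 36 + 1 + 1 = 74
||T||_HS = sqrt(74) = 8.6023

8.6023


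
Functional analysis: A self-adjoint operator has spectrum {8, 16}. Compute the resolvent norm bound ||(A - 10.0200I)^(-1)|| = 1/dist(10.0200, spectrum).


dist(10.0200, {8, 16}) = min(|10.0200 - 8|, |10.0200 - 16|)
= min(2.0200, 5.9800) = 2.0200
Resolvent bound = 1/2.0200 = 0.4950

0.4950


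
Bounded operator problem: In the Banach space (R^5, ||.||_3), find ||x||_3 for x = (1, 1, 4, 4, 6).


The l^3 norm = (sum |x_i|^3)^(1/3)
Sum of 3th powers = 1 + 1 + 64 + 64 + 216 = 346
||x||_3 = (346)^(1/3) = 7.0203

7.0203


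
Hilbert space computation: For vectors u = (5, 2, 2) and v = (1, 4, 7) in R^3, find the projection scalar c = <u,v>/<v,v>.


Computing <u,v> = 5*1 + 2*4 + 2*7 = 27
Computing <v,v> = 1^2 + 4^2 + 7^2 = 66
Projection coefficient = 27/66 = 0.4091

0.4091


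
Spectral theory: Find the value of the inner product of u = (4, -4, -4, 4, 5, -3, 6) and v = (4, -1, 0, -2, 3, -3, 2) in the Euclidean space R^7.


Computing the standard inner product <u, v> = sum u_i * v_i
= 4*4 + -4*-1 + -4*0 + 4*-2 + 5*3 + -3*-3 + 6*2
= 16 + 4 + 0 + -8 + 15 + 9 + 12
= 48

48


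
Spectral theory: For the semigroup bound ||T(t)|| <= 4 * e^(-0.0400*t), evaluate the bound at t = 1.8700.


||T(1.8700)|| <= 4 * exp(-0.0400 * 1.8700)
= 4 * exp(-0.0748)
= 4 * 0.9279
= 3.7117

3.7117


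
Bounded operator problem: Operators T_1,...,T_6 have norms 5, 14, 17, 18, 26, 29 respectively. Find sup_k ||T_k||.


By the Uniform Boundedness Principle, the supremum of norms is finite.
sup_k ||T_k|| = max(5, 14, 17, 18, 26, 29) = 29

29


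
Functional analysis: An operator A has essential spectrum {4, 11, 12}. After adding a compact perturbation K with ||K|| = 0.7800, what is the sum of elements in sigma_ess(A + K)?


By Weyl's theorem, the essential spectrum is invariant under compact perturbations.
sigma_ess(A + K) = sigma_ess(A) = {4, 11, 12}
Sum = 4 + 11 + 12 = 27

27


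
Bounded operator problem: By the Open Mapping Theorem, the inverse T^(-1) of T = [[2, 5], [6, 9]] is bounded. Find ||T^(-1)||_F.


det(T) = 2*9 - 5*6 = -12
T^(-1) = (1/-12) * [[9, -5], [-6, 2]] = [[-0.7500, 0.4167], [0.5000, -0.1667]]
||T^(-1)||_F^2 = (-0.7500)^2 + 0.4167^2 + 0.5000^2 + (-0.1667)^2 = 1.0139
||T^(-1)||_F = sqrt(1.0139) = 1.0069

1.0069


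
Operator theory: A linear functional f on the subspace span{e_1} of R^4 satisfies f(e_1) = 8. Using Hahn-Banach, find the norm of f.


The norm of f is given by ||f|| = sup_{||x||=1} |f(x)|.
On span{e_1}, ||e_1|| = 1, so ||f|| = |f(e_1)| / ||e_1||
= |8| / 1 = 8.0000

8.0000


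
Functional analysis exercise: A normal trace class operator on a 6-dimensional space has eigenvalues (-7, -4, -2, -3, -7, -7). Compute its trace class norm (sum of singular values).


For a normal operator, singular values equal |eigenvalues|.
Trace norm = sum |lambda_i| = 7 + 4 + 2 + 3 + 7 + 7
= 30

30


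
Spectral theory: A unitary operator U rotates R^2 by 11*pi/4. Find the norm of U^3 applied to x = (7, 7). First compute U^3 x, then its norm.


U is a rotation by theta = 11*pi/4
U^3 = rotation by 3*theta = 33*pi/4 = 1*pi/4 (mod 2*pi)
cos(1*pi/4) = 0.7071, sin(1*pi/4) = 0.7071
U^3 x = (0.7071 * 7 - 0.7071 * 7, 0.7071 * 7 + 0.7071 * 7)
= (0.0000, 9.8995)
||U^3 x|| = sqrt(0.0000^2 + 9.8995^2) = sqrt(98.0000) = 9.8995

9.8995


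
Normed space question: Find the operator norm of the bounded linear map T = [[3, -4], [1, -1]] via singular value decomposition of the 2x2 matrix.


A^T A = [[10, -13], [-13, 17]]
trace(A^T A) = 27, det(A^T A) = 1
discriminant = 27^2 - 4*1 = 725
Largest eigenvalue of A^T A = (trace + sqrt(disc))/2 = 26.9629
||T|| = sqrt(26.9629) = 5.1926

5.1926


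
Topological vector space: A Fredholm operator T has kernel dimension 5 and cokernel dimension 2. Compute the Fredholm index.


The Fredholm index is defined as ind(T) = dim(ker T) - dim(coker T)
= 5 - 2
= 3

3


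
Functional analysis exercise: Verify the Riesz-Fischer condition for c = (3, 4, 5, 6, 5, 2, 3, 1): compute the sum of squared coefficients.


sum |c_n|^2 = 3^2 + 4^2 + 5^2 + 6^2 + 5^2 + 2^2 + 3^2 + 1^2
= 9 + 16 + 25 + 36 + 25 + 4 + 9 + 1
= 125

125


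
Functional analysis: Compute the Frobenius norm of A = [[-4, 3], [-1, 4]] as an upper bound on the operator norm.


||A||_F^2 = sum a_ij^2
= (-4)^2 + 3^2 + (-1)^2 + 4^2
= 16 + 9 + 1 + 16 = 42
||A||_F = sqrt(42) = 6.4807

6.4807


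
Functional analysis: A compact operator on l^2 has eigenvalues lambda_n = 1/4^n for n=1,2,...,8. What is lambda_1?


The eigenvalue formula gives lambda_1 = 1/4^1
= 1/4
= 0.2500

0.2500


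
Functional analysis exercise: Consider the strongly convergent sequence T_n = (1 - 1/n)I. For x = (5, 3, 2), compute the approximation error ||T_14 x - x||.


T_14 x - x = (1 - 1/14)x - x = -x/14
||x|| = sqrt(38) = 6.1644
||T_14 x - x|| = ||x||/14 = 6.1644/14 = 0.4403

0.4403


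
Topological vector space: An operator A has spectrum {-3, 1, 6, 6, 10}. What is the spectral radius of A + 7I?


Spectrum of A + 7I = {4, 8, 13, 13, 17}
Spectral radius = max |lambda| over the shifted spectrum
= max(4, 8, 13, 13, 17) = 17

17


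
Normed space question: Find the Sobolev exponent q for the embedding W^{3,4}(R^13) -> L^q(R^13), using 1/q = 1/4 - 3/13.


Using the Sobolev embedding formula: 1/q = 1/p - k/n
1/q = 1/4 - 3/13 = 1/52
q = 1/(1/52) = 52

52.0000


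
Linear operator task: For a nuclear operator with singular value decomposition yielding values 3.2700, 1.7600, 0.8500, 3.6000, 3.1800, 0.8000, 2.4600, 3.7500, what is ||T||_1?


The nuclear norm is the sum of all singular values.
||T||_1 = 3.2700 + 1.7600 + 0.8500 + 3.6000 + 3.1800 + 0.8000 + 2.4600 + 3.7500
= 19.6700

19.6700


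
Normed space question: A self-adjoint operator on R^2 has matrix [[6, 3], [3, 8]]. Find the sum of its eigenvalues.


For a self-adjoint (symmetric) matrix, the eigenvalues are real.
The sum of eigenvalues equals the trace of the matrix.
trace = 6 + 8 = 14

14


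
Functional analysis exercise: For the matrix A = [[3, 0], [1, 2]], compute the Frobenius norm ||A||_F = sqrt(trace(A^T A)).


||A||_F^2 = sum a_ij^2
= 3^2 + 0^2 + 1^2 + 2^2
= 9 + 0 + 1 + 4 = 14
||A||_F = sqrt(14) = 3.7417

3.7417


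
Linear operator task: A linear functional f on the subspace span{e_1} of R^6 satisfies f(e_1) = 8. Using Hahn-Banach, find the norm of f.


The norm of f is given by ||f|| = sup_{||x||=1} |f(x)|.
On span{e_1}, ||e_1|| = 1, so ||f|| = |f(e_1)| / ||e_1||
= |8| / 1 = 8.0000

8.0000


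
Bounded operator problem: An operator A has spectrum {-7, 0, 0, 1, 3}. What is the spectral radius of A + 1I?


Spectrum of A + 1I = {-6, 1, 1, 2, 4}
Spectral radius = max |lambda| over the shifted spectrum
= max(6, 1, 1, 2, 4) = 6

6


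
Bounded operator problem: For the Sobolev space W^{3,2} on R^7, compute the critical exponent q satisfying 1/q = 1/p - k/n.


Using the Sobolev embedding formula: 1/q = 1/p - k/n
1/q = 1/2 - 3/7 = 1/14
q = 1/(1/14) = 14

14.0000


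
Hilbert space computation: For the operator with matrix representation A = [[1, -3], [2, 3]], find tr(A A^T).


trace(A * A^T) = sum of squares of all entries
= 1^2 + (-3)^2 + 2^2 + 3^2
= 1 + 9 + 4 + 9
= 23

23


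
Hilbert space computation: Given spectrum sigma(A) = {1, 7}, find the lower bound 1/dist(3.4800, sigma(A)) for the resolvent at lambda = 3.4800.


dist(3.4800, {1, 7}) = min(|3.4800 - 1|, |3.4800 - 7|)
= min(2.4800, 3.5200) = 2.4800
Resolvent bound = 1/2.4800 = 0.4032

0.4032


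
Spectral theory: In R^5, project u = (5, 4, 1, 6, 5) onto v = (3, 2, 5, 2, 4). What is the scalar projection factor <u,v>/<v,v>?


Computing <u,v> = 5*3 + 4*2 + 1*5 + 6*2 + 5*4 = 60
Computing <v,v> = 3^2 + 2^2 + 5^2 + 2^2 + 4^2 = 58
Projection coefficient = 60/58 = 1.0345

1.0345


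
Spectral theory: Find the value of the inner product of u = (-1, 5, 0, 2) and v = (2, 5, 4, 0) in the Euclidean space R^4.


Computing the standard inner product <u, v> = sum u_i * v_i
= -1*2 + 5*5 + 0*4 + 2*0
= -2 + 25 + 0 + 0
= 23

23


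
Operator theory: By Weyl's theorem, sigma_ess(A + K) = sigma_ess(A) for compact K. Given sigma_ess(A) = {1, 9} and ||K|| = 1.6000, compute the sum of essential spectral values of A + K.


By Weyl's theorem, the essential spectrum is invariant under compact perturbations.
sigma_ess(A + K) = sigma_ess(A) = {1, 9}
Sum = 1 + 9 = 10

10


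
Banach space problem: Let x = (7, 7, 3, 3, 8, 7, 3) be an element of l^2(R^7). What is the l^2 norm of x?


The l^2 norm = (sum |x_i|^2)^(1/2)
Sum of 2th powers = 49 + 49 + 9 + 9 + 64 + 49 + 9 = 238
||x||_2 = (238)^(1/2) = 15.4272

15.4272


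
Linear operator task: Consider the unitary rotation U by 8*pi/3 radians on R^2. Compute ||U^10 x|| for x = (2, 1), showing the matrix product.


U is a rotation by theta = 8*pi/3
U^10 = rotation by 10*theta = 80*pi/3 = 2*pi/3 (mod 2*pi)
cos(2*pi/3) = -0.5000, sin(2*pi/3) = 0.8660
U^10 x = (-0.5000 * 2 - 0.8660 * 1, 0.8660 * 2 + -0.5000 * 1)
= (-1.8660, 1.2321)
||U^10 x|| = sqrt((-1.8660)^2 + 1.2321^2) = sqrt(5.0000) = 2.2361

2.2361


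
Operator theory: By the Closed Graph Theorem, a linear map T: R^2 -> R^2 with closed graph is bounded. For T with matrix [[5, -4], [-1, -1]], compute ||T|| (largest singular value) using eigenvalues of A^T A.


A^T A = [[26, -19], [-19, 17]]
trace(A^T A) = 43, det(A^T A) = 81
discriminant = 43^2 - 4*81 = 1525
Largest eigenvalue of A^T A = (trace + sqrt(disc))/2 = 41.0256
||T|| = sqrt(41.0256) = 6.4051

6.4051


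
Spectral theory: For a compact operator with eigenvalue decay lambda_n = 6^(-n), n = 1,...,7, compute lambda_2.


The eigenvalue formula gives lambda_2 = 1/6^2
= 1/36
= 0.0278

0.0278


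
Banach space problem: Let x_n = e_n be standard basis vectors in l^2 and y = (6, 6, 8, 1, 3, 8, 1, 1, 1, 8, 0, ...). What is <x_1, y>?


x_1 = e_1 is the standard basis vector with 1 in position 1.
<x_1, y> = y_1 = 6
As n -> infinity, <x_n, y> -> 0, confirming weak convergence of (x_n) to 0.

6


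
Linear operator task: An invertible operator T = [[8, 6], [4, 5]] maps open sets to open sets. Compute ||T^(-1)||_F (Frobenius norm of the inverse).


det(T) = 8*5 - 6*4 = 16
T^(-1) = (1/16) * [[5, -6], [-4, 8]] = [[0.3125, -0.3750], [-0.2500, 0.5000]]
||T^(-1)||_F^2 = 0.3125^2 + (-0.3750)^2 + (-0.2500)^2 + 0.5000^2 = 0.5508
||T^(-1)||_F = sqrt(0.5508) = 0.7421

0.7421


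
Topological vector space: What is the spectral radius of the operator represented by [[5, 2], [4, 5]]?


For a 2x2 matrix, eigenvalues satisfy lambda^2 - (trace)*lambda + det = 0
trace = 5 + 5 = 10
det = 5*5 - 2*4 = 17
discriminant = 10^2 - 4*(17) = 32
spectral radius = max |eigenvalue| = 7.8284

7.8284


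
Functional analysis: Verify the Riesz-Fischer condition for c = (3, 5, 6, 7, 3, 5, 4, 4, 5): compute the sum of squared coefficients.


sum |c_n|^2 = 3^2 + 5^2 + 6^2 + 7^2 + 3^2 + 5^2 + 4^2 + 4^2 + 5^2
= 9 + 25 + 36 + 49 + 9 + 25 + 16 + 16 + 25
= 210

210


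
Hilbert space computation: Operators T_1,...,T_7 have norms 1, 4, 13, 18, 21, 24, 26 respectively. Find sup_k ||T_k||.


By the Uniform Boundedness Principle, the supremum of norms is finite.
sup_k ||T_k|| = max(1, 4, 13, 18, 21, 24, 26) = 26

26


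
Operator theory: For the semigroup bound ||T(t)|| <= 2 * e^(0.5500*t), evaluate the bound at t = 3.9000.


||T(3.9000)|| <= 2 * exp(0.5500 * 3.9000)
= 2 * exp(2.1450)
= 2 * 8.5420
= 17.0841

17.0841


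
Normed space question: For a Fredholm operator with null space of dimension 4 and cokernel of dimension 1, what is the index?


The Fredholm index is defined as ind(T) = dim(ker T) - dim(coker T)
= 4 - 1
= 3

3


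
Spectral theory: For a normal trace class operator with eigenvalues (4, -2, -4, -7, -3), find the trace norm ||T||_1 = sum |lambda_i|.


For a normal operator, singular values equal |eigenvalues|.
Trace norm = sum |lambda_i| = 4 + 2 + 4 + 7 + 3
= 20

20


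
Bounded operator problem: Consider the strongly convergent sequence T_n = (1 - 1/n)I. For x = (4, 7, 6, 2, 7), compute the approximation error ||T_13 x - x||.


T_13 x - x = (1 - 1/13)x - x = -x/13
||x|| = sqrt(154) = 12.4097
||T_13 x - x|| = ||x||/13 = 12.4097/13 = 0.9546

0.9546


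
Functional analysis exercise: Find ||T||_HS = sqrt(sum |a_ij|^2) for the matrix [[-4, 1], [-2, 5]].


The Hilbert-Schmidt norm is sqrt(sum of squares of all entries).
Sum of squares = (-4)^2 + 1^2 + (-2)^2 + 5^2
= 16 + 1 + 4 + 25 = 46
||T||_HS = sqrt(46) = 6.7823

6.7823


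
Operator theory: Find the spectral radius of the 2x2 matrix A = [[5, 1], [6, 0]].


For a 2x2 matrix, eigenvalues satisfy lambda^2 - (trace)*lambda + det = 0
trace = 5 + 0 = 5
det = 5*0 - 1*6 = -6
discriminant = 5^2 - 4*(-6) = 49
spectral radius = max |eigenvalue| = 6.0000

6.0000


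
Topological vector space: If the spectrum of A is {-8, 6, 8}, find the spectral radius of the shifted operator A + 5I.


Spectrum of A + 5I = {-3, 11, 13}
Spectral radius = max |lambda| over the shifted spectrum
= max(3, 11, 13) = 13

13


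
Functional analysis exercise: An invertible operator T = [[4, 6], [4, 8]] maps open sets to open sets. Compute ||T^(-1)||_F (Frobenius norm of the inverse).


det(T) = 4*8 - 6*4 = 8
T^(-1) = (1/8) * [[8, -6], [-4, 4]] = [[1.0000, -0.7500], [-0.5000, 0.5000]]
||T^(-1)||_F^2 = 1.0000^2 + (-0.7500)^2 + (-0.5000)^2 + 0.5000^2 = 2.0625
||T^(-1)||_F = sqrt(2.0625) = 1.4361

1.4361


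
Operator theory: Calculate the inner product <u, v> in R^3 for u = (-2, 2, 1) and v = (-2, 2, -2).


Computing the standard inner product <u, v> = sum u_i * v_i
= -2*-2 + 2*2 + 1*-2
= 4 + 4 + -2
= 6

6


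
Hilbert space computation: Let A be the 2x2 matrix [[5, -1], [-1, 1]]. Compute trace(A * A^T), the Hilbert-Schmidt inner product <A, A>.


trace(A * A^T) = sum of squares of all entries
= 5^2 + (-1)^2 + (-1)^2 + 1^2
= 25 + 1 + 1 + 1
= 28

28


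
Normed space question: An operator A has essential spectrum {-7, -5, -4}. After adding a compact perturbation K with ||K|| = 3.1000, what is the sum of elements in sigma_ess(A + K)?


By Weyl's theorem, the essential spectrum is invariant under compact perturbations.
sigma_ess(A + K) = sigma_ess(A) = {-7, -5, -4}
Sum = -7 + -5 + -4 = -16

-16


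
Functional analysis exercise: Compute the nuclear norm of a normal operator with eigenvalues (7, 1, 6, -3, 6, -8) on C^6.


For a normal operator, singular values equal |eigenvalues|.
Trace norm = sum |lambda_i| = 7 + 1 + 6 + 3 + 6 + 8
= 31

31


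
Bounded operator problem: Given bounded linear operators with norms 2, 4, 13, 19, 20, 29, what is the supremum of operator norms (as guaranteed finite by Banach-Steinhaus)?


By the Uniform Boundedness Principle, the supremum of norms is finite.
sup_k ||T_k|| = max(2, 4, 13, 19, 20, 29) = 29

29


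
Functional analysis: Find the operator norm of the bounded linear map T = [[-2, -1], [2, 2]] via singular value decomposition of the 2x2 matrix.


A^T A = [[8, 6], [6, 5]]
trace(A^T A) = 13, det(A^T A) = 4
discriminant = 13^2 - 4*4 = 153
Largest eigenvalue of A^T A = (trace + sqrt(disc))/2 = 12.6847
||T|| = sqrt(12.6847) = 3.5616

3.5616


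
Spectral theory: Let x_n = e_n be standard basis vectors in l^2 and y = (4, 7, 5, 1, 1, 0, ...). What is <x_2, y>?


x_2 = e_2 is the standard basis vector with 1 in position 2.
<x_2, y> = y_2 = 7
As n -> infinity, <x_n, y> -> 0, confirming weak convergence of (x_n) to 0.

7


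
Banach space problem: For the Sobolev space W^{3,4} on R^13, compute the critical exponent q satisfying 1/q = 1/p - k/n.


Using the Sobolev embedding formula: 1/q = 1/p - k/n
1/q = 1/4 - 3/13 = 1/52
q = 1/(1/52) = 52

52.0000


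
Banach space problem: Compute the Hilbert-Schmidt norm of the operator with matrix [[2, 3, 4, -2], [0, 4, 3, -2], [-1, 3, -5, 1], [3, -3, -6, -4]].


The Hilbert-Schmidt norm is sqrt(sum of squares of all entries).
Sum of squares = 2^2 + 3^2 + 4^2 + (-2)^2 + 0^2 + 4^2 + 3^2 + (-2)^2 + (-1)^2 + 3^2 + (-5)^2 + 1^2 + 3^2 + (-3)^2 + (-6)^2 + (-4)^2
= 4 + 9 + 16 + 4 + 0 + 16 + 9 + 4 + 1 + 9 + 25 + 1 + 9 + 9 + 36 + 16 = 168
||T||_HS = sqrt(168) = 12.9615

12.9615


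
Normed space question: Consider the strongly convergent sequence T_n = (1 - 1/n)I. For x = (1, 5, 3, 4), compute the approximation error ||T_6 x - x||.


T_6 x - x = (1 - 1/6)x - x = -x/6
||x|| = sqrt(51) = 7.1414
||T_6 x - x|| = ||x||/6 = 7.1414/6 = 1.1902

1.1902


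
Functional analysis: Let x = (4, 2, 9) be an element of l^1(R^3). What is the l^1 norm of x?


The l^1 norm equals the sum of absolute values of all components.
||x||_1 = 4 + 2 + 9
= 15

15.0000


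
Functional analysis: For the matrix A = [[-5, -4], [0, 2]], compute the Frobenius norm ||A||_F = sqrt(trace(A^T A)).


||A||_F^2 = sum a_ij^2
= (-5)^2 + (-4)^2 + 0^2 + 2^2
= 25 + 16 + 0 + 4 = 45
||A||_F = sqrt(45) = 6.7082

6.7082


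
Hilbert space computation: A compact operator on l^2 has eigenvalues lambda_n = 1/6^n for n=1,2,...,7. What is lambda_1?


The eigenvalue formula gives lambda_1 = 1/6^1
= 1/6
= 0.1667

0.1667


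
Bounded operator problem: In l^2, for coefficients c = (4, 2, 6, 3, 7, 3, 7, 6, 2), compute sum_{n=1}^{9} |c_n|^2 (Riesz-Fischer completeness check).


sum |c_n|^2 = 4^2 + 2^2 + 6^2 + 3^2 + 7^2 + 3^2 + 7^2 + 6^2 + 2^2
= 16 + 4 + 36 + 9 + 49 + 9 + 49 + 36 + 4
= 212

212


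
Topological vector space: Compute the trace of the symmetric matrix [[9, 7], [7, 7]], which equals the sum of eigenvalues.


For a self-adjoint (symmetric) matrix, the eigenvalues are real.
The sum of eigenvalues equals the trace of the matrix.
trace = 9 + 7 = 16

16


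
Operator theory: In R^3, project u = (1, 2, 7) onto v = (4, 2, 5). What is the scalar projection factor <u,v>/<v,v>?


Computing <u,v> = 1*4 + 2*2 + 7*5 = 43
Computing <v,v> = 4^2 + 2^2 + 5^2 = 45
Projection coefficient = 43/45 = 0.9556

0.9556


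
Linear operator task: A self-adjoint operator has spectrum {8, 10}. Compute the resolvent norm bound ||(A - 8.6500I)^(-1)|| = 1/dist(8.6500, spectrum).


dist(8.6500, {8, 10}) = min(|8.6500 - 8|, |8.6500 - 10|)
= min(0.6500, 1.3500) = 0.6500
Resolvent bound = 1/0.6500 = 1.5385

1.5385


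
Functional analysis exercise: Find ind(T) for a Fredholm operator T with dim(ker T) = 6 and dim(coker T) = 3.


The Fredholm index is defined as ind(T) = dim(ker T) - dim(coker T)
= 6 - 3
= 3

3


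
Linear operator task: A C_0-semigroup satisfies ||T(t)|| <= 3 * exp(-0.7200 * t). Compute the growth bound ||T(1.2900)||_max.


||T(1.2900)|| <= 3 * exp(-0.7200 * 1.2900)
= 3 * exp(-0.9288)
= 3 * 0.3950
= 1.1851

1.1851


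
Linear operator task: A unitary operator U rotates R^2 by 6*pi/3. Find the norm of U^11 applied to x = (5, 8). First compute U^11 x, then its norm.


U is a rotation by theta = 6*pi/3
U^11 = rotation by 11*theta = 66*pi/3 = 0*pi/3 (mod 2*pi)
cos(0*pi/3) = 1.0000, sin(0*pi/3) = 0.0000
U^11 x = (1.0000 * 5 - 0.0000 * 8, 0.0000 * 5 + 1.0000 * 8)
= (5.0000, 8.0000)
||U^11 x|| = sqrt(5.0000^2 + 8.0000^2) = sqrt(89.0000) = 9.4340

9.4340


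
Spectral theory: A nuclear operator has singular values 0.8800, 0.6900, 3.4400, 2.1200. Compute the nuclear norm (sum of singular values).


The nuclear norm is the sum of all singular values.
||T||_1 = 0.8800 + 0.6900 + 3.4400 + 2.1200
= 7.1300

7.1300


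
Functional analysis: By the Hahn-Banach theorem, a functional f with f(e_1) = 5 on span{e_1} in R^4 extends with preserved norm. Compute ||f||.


The norm of f is given by ||f|| = sup_{||x||=1} |f(x)|.
On span{e_1}, ||e_1|| = 1, so ||f|| = |f(e_1)| / ||e_1||
= |5| / 1 = 5.0000

5.0000


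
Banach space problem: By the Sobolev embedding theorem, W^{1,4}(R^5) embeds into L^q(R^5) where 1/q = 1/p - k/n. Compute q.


Using the Sobolev embedding formula: 1/q = 1/p - k/n
1/q = 1/4 - 1/5 = 1/20
q = 1/(1/20) = 20

20.0000


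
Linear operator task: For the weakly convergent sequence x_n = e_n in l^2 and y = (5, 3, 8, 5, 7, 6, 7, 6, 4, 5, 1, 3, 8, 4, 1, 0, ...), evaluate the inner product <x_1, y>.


x_1 = e_1 is the standard basis vector with 1 in position 1.
<x_1, y> = y_1 = 5
As n -> infinity, <x_n, y> -> 0, confirming weak convergence of (x_n) to 0.

5


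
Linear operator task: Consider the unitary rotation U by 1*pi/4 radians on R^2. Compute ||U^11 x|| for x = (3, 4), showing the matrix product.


U is a rotation by theta = 1*pi/4
U^11 = rotation by 11*theta = 11*pi/4 = 3*pi/4 (mod 2*pi)
cos(3*pi/4) = -0.7071, sin(3*pi/4) = 0.7071
U^11 x = (-0.7071 * 3 - 0.7071 * 4, 0.7071 * 3 + -0.7071 * 4)
= (-4.9497, -0.7071)
||U^11 x|| = sqrt((-4.9497)^2 + (-0.7071)^2) = sqrt(25.0000) = 5.0000

5.0000


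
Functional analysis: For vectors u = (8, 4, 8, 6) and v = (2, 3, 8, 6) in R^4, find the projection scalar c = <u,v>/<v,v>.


Computing <u,v> = 8*2 + 4*3 + 8*8 + 6*6 = 128
Computing <v,v> = 2^2 + 3^2 + 8^2 + 6^2 = 113
Projection coefficient = 128/113 = 1.1327

1.1327


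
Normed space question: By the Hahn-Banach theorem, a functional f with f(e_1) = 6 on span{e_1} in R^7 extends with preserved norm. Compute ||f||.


The norm of f is given by ||f|| = sup_{||x||=1} |f(x)|.
On span{e_1}, ||e_1|| = 1, so ||f|| = |f(e_1)| / ||e_1||
= |6| / 1 = 6.0000

6.0000


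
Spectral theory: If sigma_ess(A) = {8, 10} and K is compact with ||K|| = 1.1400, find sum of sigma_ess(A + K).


By Weyl's theorem, the essential spectrum is invariant under compact perturbations.
sigma_ess(A + K) = sigma_ess(A) = {8, 10}
Sum = 8 + 10 = 18

18


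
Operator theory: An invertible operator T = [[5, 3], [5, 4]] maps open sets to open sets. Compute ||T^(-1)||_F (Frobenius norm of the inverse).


det(T) = 5*4 - 3*5 = 5
T^(-1) = (1/5) * [[4, -3], [-5, 5]] = [[0.8000, -0.6000], [-1.0000, 1.0000]]
||T^(-1)||_F^2 = 0.8000^2 + (-0.6000)^2 + (-1.0000)^2 + 1.0000^2 = 3.0000
||T^(-1)||_F = sqrt(3.0000) = 1.7321

1.7321


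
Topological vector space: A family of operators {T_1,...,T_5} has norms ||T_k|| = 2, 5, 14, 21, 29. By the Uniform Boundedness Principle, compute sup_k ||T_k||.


By the Uniform Boundedness Principle, the supremum of norms is finite.
sup_k ||T_k|| = max(2, 5, 14, 21, 29) = 29

29


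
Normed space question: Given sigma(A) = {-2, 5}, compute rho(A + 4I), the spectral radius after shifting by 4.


Spectrum of A + 4I = {2, 9}
Spectral radius = max |lambda| over the shifted spectrum
= max(2, 9) = 9

9


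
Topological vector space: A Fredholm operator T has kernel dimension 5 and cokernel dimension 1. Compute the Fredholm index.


The Fredholm index is defined as ind(T) = dim(ker T) - dim(coker T)
= 5 - 1
= 4

4


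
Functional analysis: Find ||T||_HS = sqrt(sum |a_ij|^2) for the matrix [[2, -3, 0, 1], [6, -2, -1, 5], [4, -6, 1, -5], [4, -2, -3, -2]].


The Hilbert-Schmidt norm is sqrt(sum of squares of all entries).
Sum of squares = 2^2 + (-3)^2 + 0^2 + 1^2 + 6^2 + (-2)^2 + (-1)^2 + 5^2 + 4^2 + (-6)^2 + 1^2 + (-5)^2 + 4^2 + (-2)^2 + (-3)^2 + (-2)^2
= 4 + 9 + 0 + 1 + 36 + 4 + 1 + 25 + 16 + 36 + 1 + 25 + 16 + 4 + 9 + 4 = 191
||T||_HS = sqrt(191) = 13.8203

13.8203


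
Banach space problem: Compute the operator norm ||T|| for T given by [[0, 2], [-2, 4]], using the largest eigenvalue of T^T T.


A^T A = [[4, -8], [-8, 20]]
trace(A^T A) = 24, det(A^T A) = 16
discriminant = 24^2 - 4*16 = 512
Largest eigenvalue of A^T A = (trace + sqrt(disc))/2 = 23.3137
||T|| = sqrt(23.3137) = 4.8284

4.8284


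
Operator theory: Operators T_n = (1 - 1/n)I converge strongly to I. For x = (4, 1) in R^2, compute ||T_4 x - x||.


T_4 x - x = (1 - 1/4)x - x = -x/4
||x|| = sqrt(17) = 4.1231
||T_4 x - x|| = ||x||/4 = 4.1231/4 = 1.0308

1.0308


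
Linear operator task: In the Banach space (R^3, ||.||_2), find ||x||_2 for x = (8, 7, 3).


The l^2 norm = (sum |x_i|^2)^(1/2)
Sum of 2th powers = 64 + 49 + 9 = 122
||x||_2 = (122)^(1/2) = 11.0454

11.0454


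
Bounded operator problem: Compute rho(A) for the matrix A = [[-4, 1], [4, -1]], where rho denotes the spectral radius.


For a 2x2 matrix, eigenvalues satisfy lambda^2 - (trace)*lambda + det = 0
trace = -4 + -1 = -5
det = -4*-1 - 1*4 = 0
discriminant = (-5)^2 - 4*(0) = 25
spectral radius = max |eigenvalue| = 5.0000

5.0000


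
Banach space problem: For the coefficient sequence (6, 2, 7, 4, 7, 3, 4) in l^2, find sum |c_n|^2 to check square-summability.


sum |c_n|^2 = 6^2 + 2^2 + 7^2 + 4^2 + 7^2 + 3^2 + 4^2
= 36 + 4 + 49 + 16 + 49 + 9 + 16
= 179

179


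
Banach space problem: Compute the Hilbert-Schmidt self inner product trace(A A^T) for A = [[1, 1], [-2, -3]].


trace(A * A^T) = sum of squares of all entries
= 1^2 + 1^2 + (-2)^2 + (-3)^2
= 1 + 1 + 4 + 9
= 15

15


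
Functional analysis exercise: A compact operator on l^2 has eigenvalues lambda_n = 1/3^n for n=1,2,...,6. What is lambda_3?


The eigenvalue formula gives lambda_3 = 1/3^3
= 1/27
= 0.0370

0.0370


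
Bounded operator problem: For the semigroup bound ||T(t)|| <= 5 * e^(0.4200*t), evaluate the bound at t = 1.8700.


||T(1.8700)|| <= 5 * exp(0.4200 * 1.8700)
= 5 * exp(0.7854)
= 5 * 2.1933
= 10.9664

10.9664


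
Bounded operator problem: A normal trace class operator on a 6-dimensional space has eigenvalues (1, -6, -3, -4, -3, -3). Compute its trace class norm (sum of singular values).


For a normal operator, singular values equal |eigenvalues|.
Trace norm = sum |lambda_i| = 1 + 6 + 3 + 4 + 3 + 3
= 20

20


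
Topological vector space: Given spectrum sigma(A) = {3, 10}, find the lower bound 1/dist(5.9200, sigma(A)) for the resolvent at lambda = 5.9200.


dist(5.9200, {3, 10}) = min(|5.9200 - 3|, |5.9200 - 10|)
= min(2.9200, 4.0800) = 2.9200
Resolvent bound = 1/2.9200 = 0.3425

0.3425


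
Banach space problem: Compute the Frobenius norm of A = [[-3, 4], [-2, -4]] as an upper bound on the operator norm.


||A||_F^2 = sum a_ij^2
= (-3)^2 + 4^2 + (-2)^2 + (-4)^2
= 9 + 16 + 4 + 16 = 45
||A||_F = sqrt(45) = 6.7082

6.7082


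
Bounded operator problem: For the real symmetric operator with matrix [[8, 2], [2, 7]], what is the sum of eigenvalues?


For a self-adjoint (symmetric) matrix, the eigenvalues are real.
The sum of eigenvalues equals the trace of the matrix.
trace = 8 + 7 = 15

15


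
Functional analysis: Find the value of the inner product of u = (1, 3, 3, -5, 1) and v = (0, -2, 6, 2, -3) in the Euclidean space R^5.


Computing the standard inner product <u, v> = sum u_i * v_i
= 1*0 + 3*-2 + 3*6 + -5*2 + 1*-3
= 0 + -6 + 18 + -10 + -3
= -1

-1


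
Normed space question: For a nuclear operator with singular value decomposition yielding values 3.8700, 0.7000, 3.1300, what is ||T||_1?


The nuclear norm is the sum of all singular values.
||T||_1 = 3.8700 + 0.7000 + 3.1300
= 7.7000

7.7000


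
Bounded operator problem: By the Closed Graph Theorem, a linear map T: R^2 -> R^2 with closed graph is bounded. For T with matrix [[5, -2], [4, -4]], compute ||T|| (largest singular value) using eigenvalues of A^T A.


A^T A = [[41, -26], [-26, 20]]
trace(A^T A) = 61, det(A^T A) = 144
discriminant = 61^2 - 4*144 = 3145
Largest eigenvalue of A^T A = (trace + sqrt(disc))/2 = 58.5401
||T|| = sqrt(58.5401) = 7.6512

7.6512


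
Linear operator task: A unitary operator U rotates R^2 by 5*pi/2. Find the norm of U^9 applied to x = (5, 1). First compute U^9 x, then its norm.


U is a rotation by theta = 5*pi/2
U^9 = rotation by 9*theta = 45*pi/2 = 1*pi/2 (mod 2*pi)
cos(1*pi/2) = 0.0000, sin(1*pi/2) = 1.0000
U^9 x = (0.0000 * 5 - 1.0000 * 1, 1.0000 * 5 + 0.0000 * 1)
= (-1.0000, 5.0000)
||U^9 x|| = sqrt((-1.0000)^2 + 5.0000^2) = sqrt(26.0000) = 5.0990

5.0990


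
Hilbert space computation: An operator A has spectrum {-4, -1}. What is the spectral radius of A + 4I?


Spectrum of A + 4I = {0, 3}
Spectral radius = max |lambda| over the shifted spectrum
= max(0, 3) = 3

3


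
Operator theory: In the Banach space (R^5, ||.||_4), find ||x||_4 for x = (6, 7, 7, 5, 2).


The l^4 norm = (sum |x_i|^4)^(1/4)
Sum of 4th powers = 1296 + 2401 + 2401 + 625 + 16 = 6739
||x||_4 = (6739)^(1/4) = 9.0604

9.0604


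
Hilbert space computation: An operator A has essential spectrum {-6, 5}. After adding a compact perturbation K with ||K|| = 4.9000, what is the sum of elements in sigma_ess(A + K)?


By Weyl's theorem, the essential spectrum is invariant under compact perturbations.
sigma_ess(A + K) = sigma_ess(A) = {-6, 5}
Sum = -6 + 5 = -1

-1


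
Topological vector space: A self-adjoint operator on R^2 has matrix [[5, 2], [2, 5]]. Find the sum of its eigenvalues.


For a self-adjoint (symmetric) matrix, the eigenvalues are real.
The sum of eigenvalues equals the trace of the matrix.
trace = 5 + 5 = 10

10


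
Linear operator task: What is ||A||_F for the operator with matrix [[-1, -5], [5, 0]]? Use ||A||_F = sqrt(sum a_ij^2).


||A||_F^2 = sum a_ij^2
= (-1)^2 + (-5)^2 + 5^2 + 0^2
= 1 + 25 + 25 + 0 = 51
||A||_F = sqrt(51) = 7.1414

7.1414


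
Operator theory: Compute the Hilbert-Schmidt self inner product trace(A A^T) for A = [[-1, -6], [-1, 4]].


trace(A * A^T) = sum of squares of all entries
= (-1)^2 + (-6)^2 + (-1)^2 + 4^2
= 1 + 36 + 1 + 16
= 54

54


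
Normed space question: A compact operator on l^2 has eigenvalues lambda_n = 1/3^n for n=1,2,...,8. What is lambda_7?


The eigenvalue formula gives lambda_7 = 1/3^7
= 1/2187
= 4.5725e-04

4.5725e-04


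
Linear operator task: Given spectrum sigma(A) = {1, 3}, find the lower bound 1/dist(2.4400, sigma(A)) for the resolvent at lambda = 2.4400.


dist(2.4400, {1, 3}) = min(|2.4400 - 1|, |2.4400 - 3|)
= min(1.4400, 0.5600) = 0.5600
Resolvent bound = 1/0.5600 = 1.7857

1.7857


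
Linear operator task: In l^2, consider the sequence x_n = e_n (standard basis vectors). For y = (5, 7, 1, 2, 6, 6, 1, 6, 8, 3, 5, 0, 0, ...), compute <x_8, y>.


x_8 = e_8 is the standard basis vector with 1 in position 8.
<x_8, y> = y_8 = 6
As n -> infinity, <x_n, y> -> 0, confirming weak convergence of (x_n) to 0.

6


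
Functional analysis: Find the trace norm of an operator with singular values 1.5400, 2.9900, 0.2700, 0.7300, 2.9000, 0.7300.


The nuclear norm is the sum of all singular values.
||T||_1 = 1.5400 + 2.9900 + 0.2700 + 0.7300 + 2.9000 + 0.7300
= 9.1600

9.1600


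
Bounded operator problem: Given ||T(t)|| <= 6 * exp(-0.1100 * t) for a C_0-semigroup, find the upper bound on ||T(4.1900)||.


||T(4.1900)|| <= 6 * exp(-0.1100 * 4.1900)
= 6 * exp(-0.4609)
= 6 * 0.6307
= 3.7843

3.7843


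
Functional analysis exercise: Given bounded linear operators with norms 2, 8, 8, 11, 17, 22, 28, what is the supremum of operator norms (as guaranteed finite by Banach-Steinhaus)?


By the Uniform Boundedness Principle, the supremum of norms is finite.
sup_k ||T_k|| = max(2, 8, 8, 11, 17, 22, 28) = 28

28


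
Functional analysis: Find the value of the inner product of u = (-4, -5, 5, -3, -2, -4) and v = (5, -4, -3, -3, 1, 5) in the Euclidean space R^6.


Computing the standard inner product <u, v> = sum u_i * v_i
= -4*5 + -5*-4 + 5*-3 + -3*-3 + -2*1 + -4*5
= -20 + 20 + -15 + 9 + -2 + -20
= -28

-28


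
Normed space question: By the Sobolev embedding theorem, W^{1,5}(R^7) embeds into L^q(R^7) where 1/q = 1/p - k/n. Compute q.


Using the Sobolev embedding formula: 1/q = 1/p - k/n
1/q = 1/5 - 1/7 = 2/35
q = 1/(2/35) = 35/2 = 17.5000

17.5000


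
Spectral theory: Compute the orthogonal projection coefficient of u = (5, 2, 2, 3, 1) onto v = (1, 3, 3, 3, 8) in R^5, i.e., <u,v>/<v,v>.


Computing <u,v> = 5*1 + 2*3 + 2*3 + 3*3 + 1*8 = 34
Computing <v,v> = 1^2 + 3^2 + 3^2 + 3^2 + 8^2 = 92
Projection coefficient = 34/92 = 0.3696

0.3696


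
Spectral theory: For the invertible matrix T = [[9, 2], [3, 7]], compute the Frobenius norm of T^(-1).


det(T) = 9*7 - 2*3 = 57
T^(-1) = (1/57) * [[7, -2], [-3, 9]] = [[0.1228, -0.0351], [-0.0526, 0.1579]]
||T^(-1)||_F^2 = 0.1228^2 + (-0.0351)^2 + (-0.0526)^2 + 0.1579^2 = 0.0440
||T^(-1)||_F = sqrt(0.0440) = 0.2098

0.2098


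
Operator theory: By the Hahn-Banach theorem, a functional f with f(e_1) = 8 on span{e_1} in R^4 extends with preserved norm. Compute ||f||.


The norm of f is given by ||f|| = sup_{||x||=1} |f(x)|.
On span{e_1}, ||e_1|| = 1, so ||f|| = |f(e_1)| / ||e_1||
= |8| / 1 = 8.0000

8.0000


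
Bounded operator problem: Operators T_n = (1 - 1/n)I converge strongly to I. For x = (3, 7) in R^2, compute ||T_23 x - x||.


T_23 x - x = (1 - 1/23)x - x = -x/23
||x|| = sqrt(58) = 7.6158
||T_23 x - x|| = ||x||/23 = 7.6158/23 = 0.3311

0.3311


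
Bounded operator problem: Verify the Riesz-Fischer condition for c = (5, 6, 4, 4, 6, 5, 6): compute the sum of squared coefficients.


sum |c_n|^2 = 5^2 + 6^2 + 4^2 + 4^2 + 6^2 + 5^2 + 6^2
= 25 + 36 + 16 + 16 + 36 + 25 + 36
= 190

190


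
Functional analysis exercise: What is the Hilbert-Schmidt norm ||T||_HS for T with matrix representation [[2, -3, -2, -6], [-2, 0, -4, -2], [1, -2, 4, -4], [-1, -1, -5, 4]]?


The Hilbert-Schmidt norm is sqrt(sum of squares of all entries).
Sum of squares = 2^2 + (-3)^2 + (-2)^2 + (-6)^2 + (-2)^2 + 0^2 + (-4)^2 + (-2)^2 + 1^2 + (-2)^2 + 4^2 + (-4)^2 + (-1)^2 + (-1)^2 + (-5)^2 + 4^2
= 4 + 9 + 4 + 36 + 4 + 0 + 16 + 4 + 1 + 4 + 16 + 16 + 1 + 1 + 25 + 16 = 157
||T||_HS = sqrt(157) = 12.5300

12.5300


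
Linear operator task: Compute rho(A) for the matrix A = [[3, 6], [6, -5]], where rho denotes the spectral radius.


For a 2x2 matrix, eigenvalues satisfy lambda^2 - (trace)*lambda + det = 0
trace = 3 + -5 = -2
det = 3*-5 - 6*6 = -51
discriminant = (-2)^2 - 4*(-51) = 208
spectral radius = max |eigenvalue| = 8.2111

8.2111


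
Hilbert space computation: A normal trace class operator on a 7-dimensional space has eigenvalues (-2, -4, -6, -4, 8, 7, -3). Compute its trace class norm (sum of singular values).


For a normal operator, singular values equal |eigenvalues|.
Trace norm = sum |lambda_i| = 2 + 4 + 6 + 4 + 8 + 7 + 3
= 34

34


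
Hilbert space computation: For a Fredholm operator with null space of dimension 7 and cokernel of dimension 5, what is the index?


The Fredholm index is defined as ind(T) = dim(ker T) - dim(coker T)
= 7 - 5
= 2

2


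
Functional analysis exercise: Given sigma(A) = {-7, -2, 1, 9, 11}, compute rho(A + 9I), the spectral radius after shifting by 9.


Spectrum of A + 9I = {2, 7, 10, 18, 20}
Spectral radius = max |lambda| over the shifted spectrum
= max(2, 7, 10, 18, 20) = 20

20


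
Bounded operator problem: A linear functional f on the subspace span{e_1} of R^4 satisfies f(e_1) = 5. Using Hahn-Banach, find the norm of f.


The norm of f is given by ||f|| = sup_{||x||=1} |f(x)|.
On span{e_1}, ||e_1|| = 1, so ||f|| = |f(e_1)| / ||e_1||
= |5| / 1 = 5.0000

5.0000


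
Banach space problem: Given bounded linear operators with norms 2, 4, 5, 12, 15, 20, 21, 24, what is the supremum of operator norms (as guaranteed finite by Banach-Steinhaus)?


By the Uniform Boundedness Principle, the supremum of norms is finite.
sup_k ||T_k|| = max(2, 4, 5, 12, 15, 20, 21, 24) = 24

24


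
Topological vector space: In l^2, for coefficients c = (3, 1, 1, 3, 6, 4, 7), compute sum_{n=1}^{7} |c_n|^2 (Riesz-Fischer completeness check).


sum |c_n|^2 = 3^2 + 1^2 + 1^2 + 3^2 + 6^2 + 4^2 + 7^2
= 9 + 1 + 1 + 9 + 36 + 16 + 49
= 121

121


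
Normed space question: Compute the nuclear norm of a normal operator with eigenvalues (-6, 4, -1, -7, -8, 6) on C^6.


For a normal operator, singular values equal |eigenvalues|.
Trace norm = sum |lambda_i| = 6 + 4 + 1 + 7 + 8 + 6
= 32

32


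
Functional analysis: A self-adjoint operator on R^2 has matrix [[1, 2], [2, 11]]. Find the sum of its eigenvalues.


For a self-adjoint (symmetric) matrix, the eigenvalues are real.
The sum of eigenvalues equals the trace of the matrix.
trace = 1 + 11 = 12

12


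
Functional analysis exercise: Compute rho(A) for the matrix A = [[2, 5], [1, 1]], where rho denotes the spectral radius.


For a 2x2 matrix, eigenvalues satisfy lambda^2 - (trace)*lambda + det = 0
trace = 2 + 1 = 3
det = 2*1 - 5*1 = -3
discriminant = 3^2 - 4*(-3) = 21
spectral radius = max |eigenvalue| = 3.7913

3.7913


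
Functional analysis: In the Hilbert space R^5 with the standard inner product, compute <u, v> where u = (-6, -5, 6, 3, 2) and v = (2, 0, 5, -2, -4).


Computing the standard inner product <u, v> = sum u_i * v_i
= -6*2 + -5*0 + 6*5 + 3*-2 + 2*-4
= -12 + 0 + 30 + -6 + -8
= 4

4


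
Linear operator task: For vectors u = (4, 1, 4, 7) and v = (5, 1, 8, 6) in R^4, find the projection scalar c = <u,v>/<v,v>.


Computing <u,v> = 4*5 + 1*1 + 4*8 + 7*6 = 95
Computing <v,v> = 5^2 + 1^2 + 8^2 + 6^2 = 126
Projection coefficient = 95/126 = 0.7540

0.7540


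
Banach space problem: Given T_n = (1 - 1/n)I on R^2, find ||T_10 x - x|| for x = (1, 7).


T_10 x - x = (1 - 1/10)x - x = -x/10
||x|| = sqrt(50) = 7.0711
||T_10 x - x|| = ||x||/10 = 7.0711/10 = 0.7071

0.7071


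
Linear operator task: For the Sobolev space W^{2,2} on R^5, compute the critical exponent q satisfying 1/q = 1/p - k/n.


Using the Sobolev embedding formula: 1/q = 1/p - k/n
1/q = 1/2 - 2/5 = 1/10
q = 1/(1/10) = 10

10.0000


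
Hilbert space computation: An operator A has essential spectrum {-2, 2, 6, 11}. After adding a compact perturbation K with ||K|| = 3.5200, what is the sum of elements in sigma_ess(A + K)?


By Weyl's theorem, the essential spectrum is invariant under compact perturbations.
sigma_ess(A + K) = sigma_ess(A) = {-2, 2, 6, 11}
Sum = -2 + 2 + 6 + 11 = 17

17
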